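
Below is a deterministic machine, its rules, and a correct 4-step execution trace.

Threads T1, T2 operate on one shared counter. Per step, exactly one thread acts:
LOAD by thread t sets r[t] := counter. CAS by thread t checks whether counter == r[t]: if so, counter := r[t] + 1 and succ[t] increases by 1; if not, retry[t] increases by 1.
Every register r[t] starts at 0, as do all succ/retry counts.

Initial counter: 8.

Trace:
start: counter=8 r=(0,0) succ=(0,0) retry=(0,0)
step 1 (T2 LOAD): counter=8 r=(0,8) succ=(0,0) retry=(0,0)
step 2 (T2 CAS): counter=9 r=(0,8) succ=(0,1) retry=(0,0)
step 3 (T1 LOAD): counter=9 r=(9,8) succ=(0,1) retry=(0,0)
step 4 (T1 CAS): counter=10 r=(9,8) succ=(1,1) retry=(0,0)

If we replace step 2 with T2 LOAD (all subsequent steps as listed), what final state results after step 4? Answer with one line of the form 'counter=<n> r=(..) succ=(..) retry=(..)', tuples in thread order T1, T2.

(re-executing from step 2 with the substitution; state before step 2: counter=8 r=(0,8) succ=(0,0) retry=(0,0))
step 2 (T2 LOAD): counter=8 r=(0,8) succ=(0,0) retry=(0,0)
step 3 (T1 LOAD): counter=8 r=(8,8) succ=(0,0) retry=(0,0)
step 4 (T1 CAS): counter=9 r=(8,8) succ=(1,0) retry=(0,0)

counter=9 r=(8,8) succ=(1,0) retry=(0,0)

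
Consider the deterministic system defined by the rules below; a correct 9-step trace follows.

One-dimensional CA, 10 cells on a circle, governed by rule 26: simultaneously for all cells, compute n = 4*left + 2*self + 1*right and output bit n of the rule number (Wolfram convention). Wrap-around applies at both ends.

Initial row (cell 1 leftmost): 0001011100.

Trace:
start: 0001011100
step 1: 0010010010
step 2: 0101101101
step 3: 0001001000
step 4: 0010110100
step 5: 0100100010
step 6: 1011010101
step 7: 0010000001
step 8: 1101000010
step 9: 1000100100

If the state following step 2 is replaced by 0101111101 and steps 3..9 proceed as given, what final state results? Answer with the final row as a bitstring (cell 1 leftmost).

0100010101

state after step 2 := 0101111101
step 3: 0001000000
step 4: 0010100000
step 5: 0100010000
step 6: 1010101000
step 7: 0000000101
step 8: 1000001000
step 9: 0100010101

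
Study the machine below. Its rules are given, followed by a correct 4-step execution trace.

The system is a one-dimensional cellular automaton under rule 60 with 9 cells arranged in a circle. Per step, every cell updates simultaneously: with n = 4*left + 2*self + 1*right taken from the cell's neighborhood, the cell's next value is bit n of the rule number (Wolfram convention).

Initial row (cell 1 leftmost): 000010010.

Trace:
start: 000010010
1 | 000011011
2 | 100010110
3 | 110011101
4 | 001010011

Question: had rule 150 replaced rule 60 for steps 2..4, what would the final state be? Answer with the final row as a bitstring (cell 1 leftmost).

111101010

(re-executing steps 2..4 under rule 150; state before step 2: 000011011)
2 | 100100000
3 | 111110001
4 | 111101010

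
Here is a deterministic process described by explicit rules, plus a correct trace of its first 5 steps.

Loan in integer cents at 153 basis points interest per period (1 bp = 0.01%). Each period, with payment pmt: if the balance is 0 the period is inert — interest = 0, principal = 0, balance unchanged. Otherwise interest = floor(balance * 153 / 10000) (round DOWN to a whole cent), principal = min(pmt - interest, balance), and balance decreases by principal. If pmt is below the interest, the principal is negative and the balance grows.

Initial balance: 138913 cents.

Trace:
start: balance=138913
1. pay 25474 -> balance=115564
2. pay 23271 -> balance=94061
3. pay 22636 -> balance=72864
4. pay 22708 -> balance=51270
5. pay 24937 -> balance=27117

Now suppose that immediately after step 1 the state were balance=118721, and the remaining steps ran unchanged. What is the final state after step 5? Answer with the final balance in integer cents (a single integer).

30471

state after step 1 := balance=118721
2. pay 23271 -> balance=97266
3. pay 22636 -> balance=76118
4. pay 22708 -> balance=54574
5. pay 24937 -> balance=30471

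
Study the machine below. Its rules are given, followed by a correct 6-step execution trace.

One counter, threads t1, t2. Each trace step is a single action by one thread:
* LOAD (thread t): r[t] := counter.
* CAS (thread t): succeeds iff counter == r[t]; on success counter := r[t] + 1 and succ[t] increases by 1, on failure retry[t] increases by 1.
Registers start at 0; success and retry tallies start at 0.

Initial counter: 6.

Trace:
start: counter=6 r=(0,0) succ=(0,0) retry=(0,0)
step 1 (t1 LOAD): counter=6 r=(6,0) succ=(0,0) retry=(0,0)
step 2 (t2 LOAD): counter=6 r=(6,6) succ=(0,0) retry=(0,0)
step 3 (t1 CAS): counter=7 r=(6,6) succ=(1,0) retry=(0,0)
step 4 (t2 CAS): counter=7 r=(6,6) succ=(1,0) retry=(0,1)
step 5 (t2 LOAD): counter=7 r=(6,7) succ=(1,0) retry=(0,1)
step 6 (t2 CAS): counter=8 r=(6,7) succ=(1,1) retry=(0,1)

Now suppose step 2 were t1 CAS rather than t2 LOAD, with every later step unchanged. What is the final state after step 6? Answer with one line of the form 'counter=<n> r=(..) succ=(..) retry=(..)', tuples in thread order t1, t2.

(re-executing from step 2 with the substitution; state before step 2: counter=6 r=(6,0) succ=(0,0) retry=(0,0))
step 2 (t1 CAS): counter=7 r=(6,0) succ=(1,0) retry=(0,0)
step 3 (t1 CAS): counter=7 r=(6,0) succ=(1,0) retry=(1,0)
step 4 (t2 CAS): counter=7 r=(6,0) succ=(1,0) retry=(1,1)
step 5 (t2 LOAD): counter=7 r=(6,7) succ=(1,0) retry=(1,1)
step 6 (t2 CAS): counter=8 r=(6,7) succ=(1,1) retry=(1,1)

counter=8 r=(6,7) succ=(1,1) retry=(1,1)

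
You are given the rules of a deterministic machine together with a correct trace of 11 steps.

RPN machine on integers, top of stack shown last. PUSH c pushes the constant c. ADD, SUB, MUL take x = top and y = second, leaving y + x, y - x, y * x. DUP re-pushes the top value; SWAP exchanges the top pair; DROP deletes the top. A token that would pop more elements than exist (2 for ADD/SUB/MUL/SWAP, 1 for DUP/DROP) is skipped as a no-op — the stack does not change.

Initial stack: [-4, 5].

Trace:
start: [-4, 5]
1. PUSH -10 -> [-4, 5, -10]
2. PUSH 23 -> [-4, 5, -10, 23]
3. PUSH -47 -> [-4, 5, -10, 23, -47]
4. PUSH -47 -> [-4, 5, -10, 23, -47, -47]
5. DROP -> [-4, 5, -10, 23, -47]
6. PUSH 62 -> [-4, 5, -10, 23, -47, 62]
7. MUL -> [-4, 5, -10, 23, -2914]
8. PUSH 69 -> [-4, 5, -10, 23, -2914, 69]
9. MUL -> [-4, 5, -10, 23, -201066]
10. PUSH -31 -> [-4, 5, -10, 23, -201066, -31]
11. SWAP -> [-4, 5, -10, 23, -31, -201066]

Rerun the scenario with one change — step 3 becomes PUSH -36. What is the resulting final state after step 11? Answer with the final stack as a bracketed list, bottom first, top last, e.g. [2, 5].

(re-executing from step 3 with the substitution; state before step 3: [-4, 5, -10, 23])
3. PUSH -36 -> [-4, 5, -10, 23, -36]
4. PUSH -47 -> [-4, 5, -10, 23, -36, -47]
5. DROP -> [-4, 5, -10, 23, -36]
6. PUSH 62 -> [-4, 5, -10, 23, -36, 62]
7. MUL -> [-4, 5, -10, 23, -2232]
8. PUSH 69 -> [-4, 5, -10, 23, -2232, 69]
9. MUL -> [-4, 5, -10, 23, -154008]
10. PUSH -31 -> [-4, 5, -10, 23, -154008, -31]
11. SWAP -> [-4, 5, -10, 23, -31, -154008]

[-4, 5, -10, 23, -31, -154008]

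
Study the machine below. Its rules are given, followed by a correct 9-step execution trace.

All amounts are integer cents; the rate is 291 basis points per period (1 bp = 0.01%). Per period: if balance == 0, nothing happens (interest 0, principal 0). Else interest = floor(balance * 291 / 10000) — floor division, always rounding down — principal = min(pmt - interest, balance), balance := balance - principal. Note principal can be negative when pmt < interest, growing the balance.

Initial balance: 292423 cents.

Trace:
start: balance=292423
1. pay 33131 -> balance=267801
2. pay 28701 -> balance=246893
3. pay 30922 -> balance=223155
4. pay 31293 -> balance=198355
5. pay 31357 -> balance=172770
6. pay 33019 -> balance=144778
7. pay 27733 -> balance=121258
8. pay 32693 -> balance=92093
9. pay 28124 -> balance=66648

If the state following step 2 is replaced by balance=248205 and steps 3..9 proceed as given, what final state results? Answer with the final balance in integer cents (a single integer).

68252

state after step 2 := balance=248205
3. pay 30922 -> balance=224505
4. pay 31293 -> balance=199745
5. pay 31357 -> balance=174200
6. pay 33019 -> balance=146250
7. pay 27733 -> balance=122772
8. pay 32693 -> balance=93651
9. pay 28124 -> balance=68252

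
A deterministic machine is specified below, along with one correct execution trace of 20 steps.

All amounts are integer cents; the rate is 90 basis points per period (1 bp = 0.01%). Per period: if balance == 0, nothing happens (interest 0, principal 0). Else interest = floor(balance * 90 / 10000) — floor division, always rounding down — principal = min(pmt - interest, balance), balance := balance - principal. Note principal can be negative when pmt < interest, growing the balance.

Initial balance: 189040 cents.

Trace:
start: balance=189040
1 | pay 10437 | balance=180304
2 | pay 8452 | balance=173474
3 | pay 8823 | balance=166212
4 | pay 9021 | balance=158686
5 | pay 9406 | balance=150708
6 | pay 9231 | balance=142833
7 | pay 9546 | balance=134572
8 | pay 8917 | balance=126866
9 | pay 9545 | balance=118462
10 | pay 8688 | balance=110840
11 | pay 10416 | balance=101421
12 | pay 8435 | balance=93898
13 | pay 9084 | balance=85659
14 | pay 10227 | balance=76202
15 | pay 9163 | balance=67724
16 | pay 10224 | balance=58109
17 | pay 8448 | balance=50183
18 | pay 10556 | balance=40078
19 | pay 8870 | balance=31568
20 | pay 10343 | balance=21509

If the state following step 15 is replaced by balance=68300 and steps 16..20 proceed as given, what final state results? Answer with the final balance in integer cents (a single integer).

state after step 15 := balance=68300
16 | pay 10224 | balance=58690
17 | pay 8448 | balance=50770
18 | pay 10556 | balance=40670
19 | pay 8870 | balance=32166
20 | pay 10343 | balance=22112

22112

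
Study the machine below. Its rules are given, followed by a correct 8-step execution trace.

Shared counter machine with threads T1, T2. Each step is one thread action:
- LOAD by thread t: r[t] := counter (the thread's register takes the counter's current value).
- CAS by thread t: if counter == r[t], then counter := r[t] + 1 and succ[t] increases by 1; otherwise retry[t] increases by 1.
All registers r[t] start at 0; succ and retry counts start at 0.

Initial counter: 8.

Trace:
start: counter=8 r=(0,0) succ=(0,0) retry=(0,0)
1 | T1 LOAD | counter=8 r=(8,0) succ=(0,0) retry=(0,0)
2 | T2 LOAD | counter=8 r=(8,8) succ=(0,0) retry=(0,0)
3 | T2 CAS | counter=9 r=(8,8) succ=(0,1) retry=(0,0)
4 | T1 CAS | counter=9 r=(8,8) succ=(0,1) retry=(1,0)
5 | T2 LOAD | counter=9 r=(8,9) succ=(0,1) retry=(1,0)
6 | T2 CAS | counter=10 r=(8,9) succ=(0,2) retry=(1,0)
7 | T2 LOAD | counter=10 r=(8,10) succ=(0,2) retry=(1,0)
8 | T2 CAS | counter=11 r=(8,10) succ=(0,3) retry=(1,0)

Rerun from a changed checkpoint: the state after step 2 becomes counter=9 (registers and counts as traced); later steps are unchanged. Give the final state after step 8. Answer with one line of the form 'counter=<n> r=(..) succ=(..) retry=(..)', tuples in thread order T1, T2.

state after step 2 := counter=9 r=(8,8) succ=(0,0) retry=(0,0)
3 | T2 CAS | counter=9 r=(8,8) succ=(0,0) retry=(0,1)
4 | T1 CAS | counter=9 r=(8,8) succ=(0,0) retry=(1,1)
5 | T2 LOAD | counter=9 r=(8,9) succ=(0,0) retry=(1,1)
6 | T2 CAS | counter=10 r=(8,9) succ=(0,1) retry=(1,1)
7 | T2 LOAD | counter=10 r=(8,10) succ=(0,1) retry=(1,1)
8 | T2 CAS | counter=11 r=(8,10) succ=(0,2) retry=(1,1)

counter=11 r=(8,10) succ=(0,2) retry=(1,1)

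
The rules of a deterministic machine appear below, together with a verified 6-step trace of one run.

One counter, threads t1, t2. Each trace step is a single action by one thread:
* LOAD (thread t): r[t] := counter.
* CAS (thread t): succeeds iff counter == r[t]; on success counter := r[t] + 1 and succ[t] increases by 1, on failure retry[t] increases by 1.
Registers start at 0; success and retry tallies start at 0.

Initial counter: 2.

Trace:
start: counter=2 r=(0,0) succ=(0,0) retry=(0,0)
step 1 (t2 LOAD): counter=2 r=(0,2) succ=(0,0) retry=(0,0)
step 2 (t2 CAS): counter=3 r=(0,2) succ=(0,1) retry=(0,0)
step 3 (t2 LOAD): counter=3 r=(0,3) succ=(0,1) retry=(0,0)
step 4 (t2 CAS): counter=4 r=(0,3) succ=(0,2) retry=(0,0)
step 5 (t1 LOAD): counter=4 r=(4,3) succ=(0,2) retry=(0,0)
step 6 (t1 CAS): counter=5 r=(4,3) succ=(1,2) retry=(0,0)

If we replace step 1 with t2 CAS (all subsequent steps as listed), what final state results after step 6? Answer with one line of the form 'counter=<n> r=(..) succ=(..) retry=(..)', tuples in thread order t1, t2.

counter=4 r=(3,2) succ=(1,1) retry=(0,2)

(re-executing from step 1 with the substitution; state before step 1: counter=2 r=(0,0) succ=(0,0) retry=(0,0))
step 1 (t2 CAS): counter=2 r=(0,0) succ=(0,0) retry=(0,1)
step 2 (t2 CAS): counter=2 r=(0,0) succ=(0,0) retry=(0,2)
step 3 (t2 LOAD): counter=2 r=(0,2) succ=(0,0) retry=(0,2)
step 4 (t2 CAS): counter=3 r=(0,2) succ=(0,1) retry=(0,2)
step 5 (t1 LOAD): counter=3 r=(3,2) succ=(0,1) retry=(0,2)
step 6 (t1 CAS): counter=4 r=(3,2) succ=(1,1) retry=(0,2)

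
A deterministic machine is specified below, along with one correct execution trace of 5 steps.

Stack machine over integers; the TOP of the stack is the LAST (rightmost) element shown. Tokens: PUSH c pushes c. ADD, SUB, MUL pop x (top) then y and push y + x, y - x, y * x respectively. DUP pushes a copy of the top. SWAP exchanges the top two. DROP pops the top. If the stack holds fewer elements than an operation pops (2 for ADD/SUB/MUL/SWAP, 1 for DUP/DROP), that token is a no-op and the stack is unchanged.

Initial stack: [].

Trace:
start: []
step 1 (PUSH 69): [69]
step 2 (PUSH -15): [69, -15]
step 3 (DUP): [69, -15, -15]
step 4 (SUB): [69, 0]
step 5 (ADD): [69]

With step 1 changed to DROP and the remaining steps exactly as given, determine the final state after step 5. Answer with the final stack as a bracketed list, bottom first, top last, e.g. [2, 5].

(re-executing from step 1 with the substitution; state before step 1: [])
step 1 (DROP): []
step 2 (PUSH -15): [-15]
step 3 (DUP): [-15, -15]
step 4 (SUB): [0]
step 5 (ADD): [0]

[0]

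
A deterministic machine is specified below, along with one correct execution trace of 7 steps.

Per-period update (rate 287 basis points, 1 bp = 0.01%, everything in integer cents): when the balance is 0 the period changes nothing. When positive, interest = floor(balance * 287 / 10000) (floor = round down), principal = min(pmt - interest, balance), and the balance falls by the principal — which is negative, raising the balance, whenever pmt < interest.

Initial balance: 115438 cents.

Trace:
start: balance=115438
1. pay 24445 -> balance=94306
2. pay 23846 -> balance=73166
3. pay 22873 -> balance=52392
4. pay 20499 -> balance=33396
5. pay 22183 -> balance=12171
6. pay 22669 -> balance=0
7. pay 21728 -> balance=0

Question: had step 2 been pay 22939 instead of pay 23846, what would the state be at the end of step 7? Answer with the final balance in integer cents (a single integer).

(re-executing from step 2 with the substitution; state before step 2: balance=94306)
2. pay 22939 -> balance=74073
3. pay 22873 -> balance=53325
4. pay 20499 -> balance=34356
5. pay 22183 -> balance=13159
6. pay 22669 -> balance=0
7. pay 21728 -> balance=0

0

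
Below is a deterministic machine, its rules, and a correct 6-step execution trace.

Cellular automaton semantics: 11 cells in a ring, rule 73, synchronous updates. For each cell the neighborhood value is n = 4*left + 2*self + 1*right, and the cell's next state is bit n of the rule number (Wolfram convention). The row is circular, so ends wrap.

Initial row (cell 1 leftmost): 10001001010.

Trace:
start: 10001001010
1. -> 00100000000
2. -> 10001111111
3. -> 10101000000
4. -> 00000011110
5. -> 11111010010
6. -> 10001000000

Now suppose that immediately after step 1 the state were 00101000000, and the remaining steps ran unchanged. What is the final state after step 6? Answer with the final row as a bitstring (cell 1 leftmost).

00111000110

state after step 1 := 00101000000
2. -> 10000011111
3. -> 10111010000
4. -> 00101000110
5. -> 10000010110
6. -> 00111000110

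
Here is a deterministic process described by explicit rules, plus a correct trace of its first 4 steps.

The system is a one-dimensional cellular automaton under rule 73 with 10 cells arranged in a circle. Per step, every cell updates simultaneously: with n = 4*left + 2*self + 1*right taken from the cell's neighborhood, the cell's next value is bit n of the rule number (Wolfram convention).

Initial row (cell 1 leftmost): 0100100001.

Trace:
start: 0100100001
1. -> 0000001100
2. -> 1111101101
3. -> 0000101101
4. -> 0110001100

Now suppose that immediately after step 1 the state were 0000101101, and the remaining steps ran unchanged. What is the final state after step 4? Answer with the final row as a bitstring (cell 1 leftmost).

state after step 1 := 0000101101
2. -> 0110001100
3. -> 0110101101
4. -> 0110001100

0110001100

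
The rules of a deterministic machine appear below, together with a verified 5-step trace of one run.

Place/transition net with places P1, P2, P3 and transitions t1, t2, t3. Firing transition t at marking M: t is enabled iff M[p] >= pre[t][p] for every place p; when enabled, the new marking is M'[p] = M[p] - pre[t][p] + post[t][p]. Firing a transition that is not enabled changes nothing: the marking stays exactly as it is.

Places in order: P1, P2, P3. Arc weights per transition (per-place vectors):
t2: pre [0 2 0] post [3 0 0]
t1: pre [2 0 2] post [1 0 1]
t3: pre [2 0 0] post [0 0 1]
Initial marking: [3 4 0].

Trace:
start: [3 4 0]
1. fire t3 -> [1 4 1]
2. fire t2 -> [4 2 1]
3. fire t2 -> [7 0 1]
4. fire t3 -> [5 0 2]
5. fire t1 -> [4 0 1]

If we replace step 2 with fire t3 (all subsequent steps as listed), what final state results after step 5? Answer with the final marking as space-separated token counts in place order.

1 2 1

(re-executing from step 2 with the substitution; state before step 2: [1 4 1])
2. fire t3 -> [1 4 1]
3. fire t2 -> [4 2 1]
4. fire t3 -> [2 2 2]
5. fire t1 -> [1 2 1]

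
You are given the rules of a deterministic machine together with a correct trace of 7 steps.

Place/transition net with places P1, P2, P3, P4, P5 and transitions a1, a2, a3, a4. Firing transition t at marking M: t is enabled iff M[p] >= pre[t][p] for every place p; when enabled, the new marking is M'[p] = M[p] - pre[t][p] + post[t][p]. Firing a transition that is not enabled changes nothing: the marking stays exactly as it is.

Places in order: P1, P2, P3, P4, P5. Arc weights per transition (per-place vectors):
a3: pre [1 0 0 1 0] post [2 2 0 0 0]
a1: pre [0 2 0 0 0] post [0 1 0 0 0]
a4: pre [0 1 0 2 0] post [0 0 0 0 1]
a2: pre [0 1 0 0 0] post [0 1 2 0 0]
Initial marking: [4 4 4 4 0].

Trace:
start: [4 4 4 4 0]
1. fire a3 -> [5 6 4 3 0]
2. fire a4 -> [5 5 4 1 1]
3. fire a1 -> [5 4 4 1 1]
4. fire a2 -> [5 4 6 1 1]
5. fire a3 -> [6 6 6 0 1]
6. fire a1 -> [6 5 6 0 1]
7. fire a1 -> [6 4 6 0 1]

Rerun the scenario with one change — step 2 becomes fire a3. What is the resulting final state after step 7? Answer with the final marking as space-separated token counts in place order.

(re-executing from step 2 with the substitution; state before step 2: [5 6 4 3 0])
2. fire a3 -> [6 8 4 2 0]
3. fire a1 -> [6 7 4 2 0]
4. fire a2 -> [6 7 6 2 0]
5. fire a3 -> [7 9 6 1 0]
6. fire a1 -> [7 8 6 1 0]
7. fire a1 -> [7 7 6 1 0]

7 7 6 1 0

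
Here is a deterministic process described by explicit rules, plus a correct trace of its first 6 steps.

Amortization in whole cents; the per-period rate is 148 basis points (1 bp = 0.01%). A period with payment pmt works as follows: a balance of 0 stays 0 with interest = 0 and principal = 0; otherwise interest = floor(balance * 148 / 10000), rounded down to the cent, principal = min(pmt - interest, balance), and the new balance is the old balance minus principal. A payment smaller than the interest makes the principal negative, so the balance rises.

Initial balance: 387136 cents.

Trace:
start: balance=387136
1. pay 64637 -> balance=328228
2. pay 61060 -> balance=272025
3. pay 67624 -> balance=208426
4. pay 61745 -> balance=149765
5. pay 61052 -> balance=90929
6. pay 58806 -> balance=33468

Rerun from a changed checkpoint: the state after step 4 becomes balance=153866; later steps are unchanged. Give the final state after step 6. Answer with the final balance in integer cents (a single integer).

state after step 4 := balance=153866
5. pay 61052 -> balance=95091
6. pay 58806 -> balance=37692

37692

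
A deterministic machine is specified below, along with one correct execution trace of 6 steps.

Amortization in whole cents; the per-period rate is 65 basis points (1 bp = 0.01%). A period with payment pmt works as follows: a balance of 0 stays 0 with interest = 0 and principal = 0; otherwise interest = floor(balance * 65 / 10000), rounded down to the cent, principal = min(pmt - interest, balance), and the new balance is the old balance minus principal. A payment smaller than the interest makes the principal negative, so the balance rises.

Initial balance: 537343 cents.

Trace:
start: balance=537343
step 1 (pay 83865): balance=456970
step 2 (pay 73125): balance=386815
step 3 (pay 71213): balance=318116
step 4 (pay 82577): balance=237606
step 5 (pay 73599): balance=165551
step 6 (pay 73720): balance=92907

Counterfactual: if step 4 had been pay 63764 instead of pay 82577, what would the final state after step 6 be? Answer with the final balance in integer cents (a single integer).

111965

(re-executing from step 4 with the substitution; state before step 4: balance=318116)
step 4 (pay 63764): balance=256419
step 5 (pay 73599): balance=184486
step 6 (pay 73720): balance=111965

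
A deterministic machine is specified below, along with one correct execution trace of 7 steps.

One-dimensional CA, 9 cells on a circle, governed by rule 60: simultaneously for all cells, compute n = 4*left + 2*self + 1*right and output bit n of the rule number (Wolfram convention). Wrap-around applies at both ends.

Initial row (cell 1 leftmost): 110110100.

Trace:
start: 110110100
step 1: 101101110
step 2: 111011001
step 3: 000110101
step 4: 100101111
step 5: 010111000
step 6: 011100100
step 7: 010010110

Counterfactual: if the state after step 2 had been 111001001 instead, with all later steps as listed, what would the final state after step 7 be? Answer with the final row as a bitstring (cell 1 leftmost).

state after step 2 := 111001001
step 3: 000101101
step 4: 100111011
step 5: 010100110
step 6: 011110101
step 7: 110001111

110001111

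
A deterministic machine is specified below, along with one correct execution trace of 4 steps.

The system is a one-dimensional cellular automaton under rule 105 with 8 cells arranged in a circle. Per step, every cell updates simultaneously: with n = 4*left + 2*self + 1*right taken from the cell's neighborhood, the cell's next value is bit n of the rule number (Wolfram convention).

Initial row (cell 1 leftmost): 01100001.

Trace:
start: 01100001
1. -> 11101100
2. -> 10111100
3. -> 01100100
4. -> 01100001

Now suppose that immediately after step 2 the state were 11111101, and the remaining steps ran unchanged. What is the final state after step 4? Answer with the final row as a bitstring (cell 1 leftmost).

01110101

state after step 2 := 11111101
3. -> 00000111
4. -> 01110101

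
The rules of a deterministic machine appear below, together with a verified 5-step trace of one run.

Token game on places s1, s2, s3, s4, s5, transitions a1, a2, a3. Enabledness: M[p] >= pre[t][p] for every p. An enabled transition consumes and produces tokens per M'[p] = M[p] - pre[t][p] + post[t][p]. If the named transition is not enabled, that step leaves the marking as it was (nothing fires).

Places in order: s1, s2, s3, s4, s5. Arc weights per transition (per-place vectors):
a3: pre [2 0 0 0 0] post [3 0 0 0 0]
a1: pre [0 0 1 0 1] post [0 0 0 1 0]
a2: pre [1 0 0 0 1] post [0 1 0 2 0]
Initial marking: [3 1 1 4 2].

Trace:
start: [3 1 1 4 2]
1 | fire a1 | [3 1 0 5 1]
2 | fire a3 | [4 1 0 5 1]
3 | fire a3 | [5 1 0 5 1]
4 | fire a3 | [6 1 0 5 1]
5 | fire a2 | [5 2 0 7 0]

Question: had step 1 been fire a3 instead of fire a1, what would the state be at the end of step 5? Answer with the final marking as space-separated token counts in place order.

(re-executing from step 1 with the substitution; state before step 1: [3 1 1 4 2])
1 | fire a3 | [4 1 1 4 2]
2 | fire a3 | [5 1 1 4 2]
3 | fire a3 | [6 1 1 4 2]
4 | fire a3 | [7 1 1 4 2]
5 | fire a2 | [6 2 1 6 1]

6 2 1 6 1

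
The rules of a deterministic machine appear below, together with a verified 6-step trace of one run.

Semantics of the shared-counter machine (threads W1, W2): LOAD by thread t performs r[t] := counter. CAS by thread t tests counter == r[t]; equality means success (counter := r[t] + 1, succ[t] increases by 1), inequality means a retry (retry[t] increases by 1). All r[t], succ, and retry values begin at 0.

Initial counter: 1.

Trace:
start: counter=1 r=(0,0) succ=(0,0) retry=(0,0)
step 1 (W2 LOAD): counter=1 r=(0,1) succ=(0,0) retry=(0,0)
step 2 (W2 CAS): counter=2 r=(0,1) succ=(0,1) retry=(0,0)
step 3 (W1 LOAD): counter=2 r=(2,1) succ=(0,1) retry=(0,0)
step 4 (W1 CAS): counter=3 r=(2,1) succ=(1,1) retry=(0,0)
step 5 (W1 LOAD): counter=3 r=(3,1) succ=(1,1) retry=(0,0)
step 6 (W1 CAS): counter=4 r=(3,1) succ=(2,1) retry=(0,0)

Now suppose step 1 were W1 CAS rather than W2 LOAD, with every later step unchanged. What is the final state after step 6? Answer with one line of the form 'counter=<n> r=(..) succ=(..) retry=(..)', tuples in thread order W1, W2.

(re-executing from step 1 with the substitution; state before step 1: counter=1 r=(0,0) succ=(0,0) retry=(0,0))
step 1 (W1 CAS): counter=1 r=(0,0) succ=(0,0) retry=(1,0)
step 2 (W2 CAS): counter=1 r=(0,0) succ=(0,0) retry=(1,1)
step 3 (W1 LOAD): counter=1 r=(1,0) succ=(0,0) retry=(1,1)
step 4 (W1 CAS): counter=2 r=(1,0) succ=(1,0) retry=(1,1)
step 5 (W1 LOAD): counter=2 r=(2,0) succ=(1,0) retry=(1,1)
step 6 (W1 CAS): counter=3 r=(2,0) succ=(2,0) retry=(1,1)

counter=3 r=(2,0) succ=(2,0) retry=(1,1)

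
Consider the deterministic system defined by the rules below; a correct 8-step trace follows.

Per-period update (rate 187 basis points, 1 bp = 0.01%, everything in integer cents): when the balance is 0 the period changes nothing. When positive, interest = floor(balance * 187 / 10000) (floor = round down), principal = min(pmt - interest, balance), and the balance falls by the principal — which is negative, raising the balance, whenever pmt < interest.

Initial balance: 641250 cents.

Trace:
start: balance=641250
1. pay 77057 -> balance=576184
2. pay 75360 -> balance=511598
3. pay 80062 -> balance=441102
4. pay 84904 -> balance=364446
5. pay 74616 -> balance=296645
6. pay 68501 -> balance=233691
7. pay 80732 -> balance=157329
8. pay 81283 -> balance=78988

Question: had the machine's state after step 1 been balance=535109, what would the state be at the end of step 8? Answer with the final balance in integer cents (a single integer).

32225

state after step 1 := balance=535109
2. pay 75360 -> balance=469755
3. pay 80062 -> balance=398477
4. pay 84904 -> balance=321024
5. pay 74616 -> balance=252411
6. pay 68501 -> balance=188630
7. pay 80732 -> balance=111425
8. pay 81283 -> balance=32225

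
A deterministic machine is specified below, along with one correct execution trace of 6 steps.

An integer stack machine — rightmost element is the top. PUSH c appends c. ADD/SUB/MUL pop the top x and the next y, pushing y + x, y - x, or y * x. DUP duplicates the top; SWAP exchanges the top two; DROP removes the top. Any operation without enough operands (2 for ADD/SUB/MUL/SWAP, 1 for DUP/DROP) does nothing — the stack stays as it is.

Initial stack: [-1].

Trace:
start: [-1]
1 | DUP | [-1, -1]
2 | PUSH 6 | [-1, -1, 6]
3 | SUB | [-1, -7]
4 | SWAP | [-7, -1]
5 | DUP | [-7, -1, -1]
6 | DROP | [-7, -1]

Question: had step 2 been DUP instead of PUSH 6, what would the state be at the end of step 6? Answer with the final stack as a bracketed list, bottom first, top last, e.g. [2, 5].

(re-executing from step 2 with the substitution; state before step 2: [-1, -1])
2 | DUP | [-1, -1, -1]
3 | SUB | [-1, 0]
4 | SWAP | [0, -1]
5 | DUP | [0, -1, -1]
6 | DROP | [0, -1]

[0, -1]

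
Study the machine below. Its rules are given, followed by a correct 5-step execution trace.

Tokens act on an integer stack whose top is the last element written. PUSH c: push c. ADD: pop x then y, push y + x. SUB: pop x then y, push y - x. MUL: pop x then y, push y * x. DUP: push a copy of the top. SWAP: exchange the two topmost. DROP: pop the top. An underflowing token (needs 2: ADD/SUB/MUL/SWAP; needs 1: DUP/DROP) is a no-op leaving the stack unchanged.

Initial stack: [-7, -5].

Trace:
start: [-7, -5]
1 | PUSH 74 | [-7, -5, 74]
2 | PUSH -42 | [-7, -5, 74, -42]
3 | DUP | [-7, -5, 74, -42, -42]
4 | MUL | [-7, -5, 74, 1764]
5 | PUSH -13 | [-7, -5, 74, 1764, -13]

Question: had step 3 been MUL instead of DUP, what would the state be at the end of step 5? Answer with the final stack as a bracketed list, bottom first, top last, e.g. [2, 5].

(re-executing from step 3 with the substitution; state before step 3: [-7, -5, 74, -42])
3 | MUL | [-7, -5, -3108]
4 | MUL | [-7, 15540]
5 | PUSH -13 | [-7, 15540, -13]

[-7, 15540, -13]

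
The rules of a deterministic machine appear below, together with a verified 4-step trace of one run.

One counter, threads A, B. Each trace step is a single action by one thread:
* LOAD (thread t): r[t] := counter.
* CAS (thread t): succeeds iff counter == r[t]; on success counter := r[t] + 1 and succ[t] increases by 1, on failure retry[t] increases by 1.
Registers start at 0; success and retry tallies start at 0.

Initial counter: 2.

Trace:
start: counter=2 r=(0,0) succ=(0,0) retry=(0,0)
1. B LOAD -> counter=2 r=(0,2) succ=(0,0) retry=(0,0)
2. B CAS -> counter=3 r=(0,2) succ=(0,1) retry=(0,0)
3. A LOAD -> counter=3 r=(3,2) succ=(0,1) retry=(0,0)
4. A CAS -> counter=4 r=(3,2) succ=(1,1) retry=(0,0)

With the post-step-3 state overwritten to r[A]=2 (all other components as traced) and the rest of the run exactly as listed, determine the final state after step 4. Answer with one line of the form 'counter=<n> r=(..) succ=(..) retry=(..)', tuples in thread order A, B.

state after step 3 := counter=3 r=(2,2) succ=(0,1) retry=(0,0)
4. A CAS -> counter=3 r=(2,2) succ=(0,1) retry=(1,0)

counter=3 r=(2,2) succ=(0,1) retry=(1,0)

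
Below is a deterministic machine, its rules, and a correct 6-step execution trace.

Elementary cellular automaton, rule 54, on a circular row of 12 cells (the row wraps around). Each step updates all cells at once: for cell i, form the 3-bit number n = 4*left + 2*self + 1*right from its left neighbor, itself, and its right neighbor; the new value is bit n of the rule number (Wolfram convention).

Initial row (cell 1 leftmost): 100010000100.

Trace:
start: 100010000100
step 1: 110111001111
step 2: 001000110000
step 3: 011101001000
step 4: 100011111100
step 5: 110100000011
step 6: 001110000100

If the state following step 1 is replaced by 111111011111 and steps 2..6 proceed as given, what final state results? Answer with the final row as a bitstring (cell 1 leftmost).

state after step 1 := 111111011111
step 2: 000000100000
step 3: 000001110000
step 4: 000010001000
step 5: 000111011100
step 6: 001000100010

001000100010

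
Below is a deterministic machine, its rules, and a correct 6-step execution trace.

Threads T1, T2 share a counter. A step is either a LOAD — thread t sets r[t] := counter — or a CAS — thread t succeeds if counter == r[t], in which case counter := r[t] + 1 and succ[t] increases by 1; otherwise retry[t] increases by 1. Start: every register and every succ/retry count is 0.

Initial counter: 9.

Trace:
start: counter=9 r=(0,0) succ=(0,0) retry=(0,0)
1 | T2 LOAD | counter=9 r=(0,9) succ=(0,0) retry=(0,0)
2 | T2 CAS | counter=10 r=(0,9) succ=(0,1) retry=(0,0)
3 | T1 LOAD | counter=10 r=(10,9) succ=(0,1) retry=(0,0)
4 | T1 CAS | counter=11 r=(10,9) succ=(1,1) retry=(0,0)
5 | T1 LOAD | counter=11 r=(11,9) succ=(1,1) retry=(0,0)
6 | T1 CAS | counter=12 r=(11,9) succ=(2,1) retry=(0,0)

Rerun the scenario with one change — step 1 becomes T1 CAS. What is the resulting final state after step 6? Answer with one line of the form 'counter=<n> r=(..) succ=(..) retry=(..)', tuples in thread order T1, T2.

counter=11 r=(10,0) succ=(2,0) retry=(1,1)

(re-executing from step 1 with the substitution; state before step 1: counter=9 r=(0,0) succ=(0,0) retry=(0,0))
1 | T1 CAS | counter=9 r=(0,0) succ=(0,0) retry=(1,0)
2 | T2 CAS | counter=9 r=(0,0) succ=(0,0) retry=(1,1)
3 | T1 LOAD | counter=9 r=(9,0) succ=(0,0) retry=(1,1)
4 | T1 CAS | counter=10 r=(9,0) succ=(1,0) retry=(1,1)
5 | T1 LOAD | counter=10 r=(10,0) succ=(1,0) retry=(1,1)
6 | T1 CAS | counter=11 r=(10,0) succ=(2,0) retry=(1,1)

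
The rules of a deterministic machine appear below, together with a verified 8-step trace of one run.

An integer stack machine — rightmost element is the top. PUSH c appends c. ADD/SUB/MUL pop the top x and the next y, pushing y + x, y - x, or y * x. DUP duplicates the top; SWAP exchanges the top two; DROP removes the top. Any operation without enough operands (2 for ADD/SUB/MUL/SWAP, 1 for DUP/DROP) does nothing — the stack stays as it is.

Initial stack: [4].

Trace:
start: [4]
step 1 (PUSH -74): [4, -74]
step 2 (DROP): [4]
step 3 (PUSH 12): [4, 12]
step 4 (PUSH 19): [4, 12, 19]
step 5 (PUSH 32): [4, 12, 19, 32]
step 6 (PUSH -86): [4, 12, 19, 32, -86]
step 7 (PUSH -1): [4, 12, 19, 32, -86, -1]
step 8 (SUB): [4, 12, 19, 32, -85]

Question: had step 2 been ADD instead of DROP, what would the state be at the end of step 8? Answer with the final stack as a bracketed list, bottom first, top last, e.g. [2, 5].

(re-executing from step 2 with the substitution; state before step 2: [4, -74])
step 2 (ADD): [-70]
step 3 (PUSH 12): [-70, 12]
step 4 (PUSH 19): [-70, 12, 19]
step 5 (PUSH 32): [-70, 12, 19, 32]
step 6 (PUSH -86): [-70, 12, 19, 32, -86]
step 7 (PUSH -1): [-70, 12, 19, 32, -86, -1]
step 8 (SUB): [-70, 12, 19, 32, -85]

[-70, 12, 19, 32, -85]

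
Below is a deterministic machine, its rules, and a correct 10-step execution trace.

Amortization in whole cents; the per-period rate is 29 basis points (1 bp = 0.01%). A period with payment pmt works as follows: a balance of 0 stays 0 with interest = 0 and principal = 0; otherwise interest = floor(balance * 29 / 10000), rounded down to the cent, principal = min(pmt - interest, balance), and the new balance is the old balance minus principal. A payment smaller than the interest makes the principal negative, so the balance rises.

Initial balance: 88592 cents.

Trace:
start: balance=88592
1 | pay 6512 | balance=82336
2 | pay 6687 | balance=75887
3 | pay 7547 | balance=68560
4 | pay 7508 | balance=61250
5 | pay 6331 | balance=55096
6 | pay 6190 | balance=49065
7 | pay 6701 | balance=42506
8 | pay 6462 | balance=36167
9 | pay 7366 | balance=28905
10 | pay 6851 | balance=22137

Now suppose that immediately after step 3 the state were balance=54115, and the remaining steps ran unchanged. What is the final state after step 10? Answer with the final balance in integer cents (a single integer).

state after step 3 := balance=54115
4 | pay 7508 | balance=46763
5 | pay 6331 | balance=40567
6 | pay 6190 | balance=34494
7 | pay 6701 | balance=27893
8 | pay 6462 | balance=21511
9 | pay 7366 | balance=14207
10 | pay 6851 | balance=7397

7397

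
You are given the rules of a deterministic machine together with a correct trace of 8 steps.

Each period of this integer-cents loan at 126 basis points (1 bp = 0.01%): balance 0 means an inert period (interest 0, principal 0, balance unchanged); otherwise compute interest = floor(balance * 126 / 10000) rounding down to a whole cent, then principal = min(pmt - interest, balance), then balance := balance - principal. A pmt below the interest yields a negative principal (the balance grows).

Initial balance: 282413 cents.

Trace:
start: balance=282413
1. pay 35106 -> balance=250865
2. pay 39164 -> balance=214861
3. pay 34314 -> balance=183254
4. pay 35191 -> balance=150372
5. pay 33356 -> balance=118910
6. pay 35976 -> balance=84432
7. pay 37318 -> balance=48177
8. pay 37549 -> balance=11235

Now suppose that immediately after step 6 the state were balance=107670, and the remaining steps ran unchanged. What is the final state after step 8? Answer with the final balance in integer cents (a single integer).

35062

state after step 6 := balance=107670
7. pay 37318 -> balance=71708
8. pay 37549 -> balance=35062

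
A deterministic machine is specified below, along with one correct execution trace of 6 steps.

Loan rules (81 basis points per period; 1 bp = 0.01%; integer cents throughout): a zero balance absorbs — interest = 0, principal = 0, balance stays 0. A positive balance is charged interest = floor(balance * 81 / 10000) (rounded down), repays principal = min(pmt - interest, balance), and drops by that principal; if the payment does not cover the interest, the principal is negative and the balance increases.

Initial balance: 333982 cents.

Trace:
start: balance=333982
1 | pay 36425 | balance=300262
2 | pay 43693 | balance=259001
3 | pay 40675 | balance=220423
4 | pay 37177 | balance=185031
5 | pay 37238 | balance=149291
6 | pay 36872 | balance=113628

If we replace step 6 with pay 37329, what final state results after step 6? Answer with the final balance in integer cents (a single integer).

113171

(re-executing from step 6 with the substitution; state before step 6: balance=149291)
6 | pay 37329 | balance=113171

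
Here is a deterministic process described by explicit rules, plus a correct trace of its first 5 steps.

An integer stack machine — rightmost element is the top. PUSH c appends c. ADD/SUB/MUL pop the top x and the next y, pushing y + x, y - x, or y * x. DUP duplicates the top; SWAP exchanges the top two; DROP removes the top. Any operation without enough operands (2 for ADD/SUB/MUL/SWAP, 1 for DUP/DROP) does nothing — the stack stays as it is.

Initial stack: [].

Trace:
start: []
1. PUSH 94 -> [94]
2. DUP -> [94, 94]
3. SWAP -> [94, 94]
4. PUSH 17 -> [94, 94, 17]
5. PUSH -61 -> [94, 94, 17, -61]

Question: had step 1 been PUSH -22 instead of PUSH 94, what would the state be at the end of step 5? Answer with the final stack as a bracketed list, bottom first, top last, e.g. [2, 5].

(re-executing from step 1 with the substitution; state before step 1: [])
1. PUSH -22 -> [-22]
2. DUP -> [-22, -22]
3. SWAP -> [-22, -22]
4. PUSH 17 -> [-22, -22, 17]
5. PUSH -61 -> [-22, -22, 17, -61]

[-22, -22, 17, -61]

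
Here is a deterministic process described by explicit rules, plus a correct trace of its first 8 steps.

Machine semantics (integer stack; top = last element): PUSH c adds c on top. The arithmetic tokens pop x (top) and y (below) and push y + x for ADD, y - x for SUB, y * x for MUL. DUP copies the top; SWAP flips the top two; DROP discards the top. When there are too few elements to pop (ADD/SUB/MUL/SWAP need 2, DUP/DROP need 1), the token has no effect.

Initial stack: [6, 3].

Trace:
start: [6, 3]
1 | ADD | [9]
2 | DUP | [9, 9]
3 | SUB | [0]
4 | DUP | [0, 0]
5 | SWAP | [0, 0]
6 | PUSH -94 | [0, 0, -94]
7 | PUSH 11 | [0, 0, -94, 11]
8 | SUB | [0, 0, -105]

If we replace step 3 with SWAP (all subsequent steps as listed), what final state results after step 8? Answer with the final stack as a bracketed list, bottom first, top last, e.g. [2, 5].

[9, 9, 9, -105]

(re-executing from step 3 with the substitution; state before step 3: [9, 9])
3 | SWAP | [9, 9]
4 | DUP | [9, 9, 9]
5 | SWAP | [9, 9, 9]
6 | PUSH -94 | [9, 9, 9, -94]
7 | PUSH 11 | [9, 9, 9, -94, 11]
8 | SUB | [9, 9, 9, -105]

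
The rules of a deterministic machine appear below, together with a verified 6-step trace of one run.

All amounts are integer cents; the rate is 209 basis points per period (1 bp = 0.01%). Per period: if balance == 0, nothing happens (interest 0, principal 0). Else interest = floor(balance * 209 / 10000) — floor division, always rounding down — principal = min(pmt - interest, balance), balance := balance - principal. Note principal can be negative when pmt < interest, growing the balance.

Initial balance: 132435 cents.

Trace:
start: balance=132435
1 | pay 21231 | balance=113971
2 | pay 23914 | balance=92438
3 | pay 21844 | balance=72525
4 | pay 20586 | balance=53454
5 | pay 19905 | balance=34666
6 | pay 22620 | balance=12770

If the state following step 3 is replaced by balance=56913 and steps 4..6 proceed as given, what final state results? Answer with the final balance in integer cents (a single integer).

state after step 3 := balance=56913
4 | pay 20586 | balance=37516
5 | pay 19905 | balance=18395
6 | pay 22620 | balance=0

0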